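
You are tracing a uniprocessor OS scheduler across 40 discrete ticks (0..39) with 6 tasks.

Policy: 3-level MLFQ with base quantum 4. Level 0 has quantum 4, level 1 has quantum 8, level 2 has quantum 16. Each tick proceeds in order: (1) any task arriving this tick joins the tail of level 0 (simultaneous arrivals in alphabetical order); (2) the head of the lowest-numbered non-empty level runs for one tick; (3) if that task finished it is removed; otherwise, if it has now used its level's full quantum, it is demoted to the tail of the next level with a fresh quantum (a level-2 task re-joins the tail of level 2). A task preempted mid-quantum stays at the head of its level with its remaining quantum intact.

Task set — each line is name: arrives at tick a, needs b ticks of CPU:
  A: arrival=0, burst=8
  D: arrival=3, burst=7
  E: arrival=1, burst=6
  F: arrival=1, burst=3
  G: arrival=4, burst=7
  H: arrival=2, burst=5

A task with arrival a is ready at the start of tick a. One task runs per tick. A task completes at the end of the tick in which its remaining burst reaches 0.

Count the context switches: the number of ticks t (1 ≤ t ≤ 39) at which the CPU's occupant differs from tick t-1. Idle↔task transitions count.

t=0: L0/L1/L2 = A/-/- → run A
t=1: L0/L1/L2 = AEF/-/- → run A
t=2: L0/L1/L2 = AEFH/-/- → run A
t=3: L0/L1/L2 = AEFHD/-/- → run A
t=4: L0/L1/L2 = EFHDG/A/- → run E
t=5: L0/L1/L2 = EFHDG/A/- → run E
t=6: L0/L1/L2 = EFHDG/A/- → run E
t=7: L0/L1/L2 = EFHDG/A/- → run E
t=8: L0/L1/L2 = FHDG/AE/- → run F
t=9: L0/L1/L2 = FHDG/AE/- → run F
t=10: L0/L1/L2 = FHDG/AE/- → run F
t=11: L0/L1/L2 = HDG/AE/- → run H
t=12: L0/L1/L2 = HDG/AE/- → run H
t=13: L0/L1/L2 = HDG/AE/- → run H
t=14: L0/L1/L2 = HDG/AE/- → run H
t=15: L0/L1/L2 = DG/AEH/- → run D
t=16: L0/L1/L2 = DG/AEH/- → run D
t=17: L0/L1/L2 = DG/AEH/- → run D
t=18: L0/L1/L2 = DG/AEH/- → run D
t=19: L0/L1/L2 = G/AEHD/- → run G
t=20: L0/L1/L2 = G/AEHD/- → run G
t=21: L0/L1/L2 = G/AEHD/- → run G
t=22: L0/L1/L2 = G/AEHD/- → run G
t=23: L0/L1/L2 = -/AEHDG/- → run A
t=24: L0/L1/L2 = -/AEHDG/- → run A
t=25: L0/L1/L2 = -/AEHDG/- → run A
t=26: L0/L1/L2 = -/AEHDG/- → run A
t=27: L0/L1/L2 = -/EHDG/- → run E
t=28: L0/L1/L2 = -/EHDG/- → run E
t=29: L0/L1/L2 = -/HDG/- → run H
t=30: L0/L1/L2 = -/DG/- → run D
t=31: L0/L1/L2 = -/DG/- → run D
t=32: L0/L1/L2 = -/DG/- → run D
t=33: L0/L1/L2 = -/G/- → run G
t=34: L0/L1/L2 = -/G/- → run G
t=35: L0/L1/L2 = -/G/- → run G
t=36: (idle)
t=37: (idle)
t=38: (idle)
t=39: (idle)

context switches = 11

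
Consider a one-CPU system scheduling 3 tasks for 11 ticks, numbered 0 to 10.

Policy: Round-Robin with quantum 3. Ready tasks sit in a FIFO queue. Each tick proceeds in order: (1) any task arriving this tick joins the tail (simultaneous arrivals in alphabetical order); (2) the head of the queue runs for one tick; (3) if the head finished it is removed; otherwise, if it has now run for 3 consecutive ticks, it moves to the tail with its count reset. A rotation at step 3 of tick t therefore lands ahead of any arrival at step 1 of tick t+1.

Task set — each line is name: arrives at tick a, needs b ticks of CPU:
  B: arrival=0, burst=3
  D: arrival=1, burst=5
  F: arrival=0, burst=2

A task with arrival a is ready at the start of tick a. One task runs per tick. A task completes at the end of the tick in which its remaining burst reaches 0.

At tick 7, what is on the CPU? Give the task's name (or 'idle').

t=0: queue=[B,F] q_used=0 → run B
t=1: queue=[B,F,D] q_used=1 → run B
t=2: queue=[B,F,D] q_used=2 → run B
t=3: queue=[F,D] q_used=0 → run F
t=4: queue=[F,D] q_used=1 → run F
t=5: queue=[D] q_used=0 → run D
t=6: queue=[D] q_used=1 → run D
t=7: queue=[D] q_used=2 → run D
t=8: queue=[D] q_used=0 → run D
t=9: queue=[D] q_used=1 → run D
t=10: (idle)

running at tick 7 = D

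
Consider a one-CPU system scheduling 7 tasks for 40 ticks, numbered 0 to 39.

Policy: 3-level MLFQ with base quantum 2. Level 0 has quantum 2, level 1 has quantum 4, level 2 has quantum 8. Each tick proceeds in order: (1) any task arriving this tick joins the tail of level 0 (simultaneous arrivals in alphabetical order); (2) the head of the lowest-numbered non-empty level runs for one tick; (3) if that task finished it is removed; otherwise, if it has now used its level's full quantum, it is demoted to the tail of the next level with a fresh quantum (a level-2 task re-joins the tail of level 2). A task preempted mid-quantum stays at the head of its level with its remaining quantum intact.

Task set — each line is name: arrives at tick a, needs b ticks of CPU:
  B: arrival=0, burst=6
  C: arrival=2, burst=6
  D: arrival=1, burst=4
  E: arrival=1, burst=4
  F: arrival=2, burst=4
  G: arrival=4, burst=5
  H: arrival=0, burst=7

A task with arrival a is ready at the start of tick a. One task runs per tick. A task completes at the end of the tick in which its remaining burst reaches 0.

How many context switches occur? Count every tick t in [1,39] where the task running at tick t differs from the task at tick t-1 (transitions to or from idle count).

t=0: L0/L1/L2 = BH/-/- → run B
t=1: L0/L1/L2 = BHDE/-/- → run B
t=2: L0/L1/L2 = HDECF/B/- → run H
t=3: L0/L1/L2 = HDECF/B/- → run H
t=4: L0/L1/L2 = DECFG/BH/- → run D
t=5: L0/L1/L2 = DECFG/BH/- → run D
t=6: L0/L1/L2 = ECFG/BHD/- → run E
t=7: L0/L1/L2 = ECFG/BHD/- → run E
t=8: L0/L1/L2 = CFG/BHDE/- → run C
t=9: L0/L1/L2 = CFG/BHDE/- → run C
t=10: L0/L1/L2 = FG/BHDEC/- → run F
t=11: L0/L1/L2 = FG/BHDEC/- → run F
t=12: L0/L1/L2 = G/BHDECF/- → run G
t=13: L0/L1/L2 = G/BHDECF/- → run G
t=14: L0/L1/L2 = -/BHDECFG/- → run B
t=15: L0/L1/L2 = -/BHDECFG/- → run B
t=16: L0/L1/L2 = -/BHDECFG/- → run B
t=17: L0/L1/L2 = -/BHDECFG/- → run B
t=18: L0/L1/L2 = -/HDECFG/- → run H
t=19: L0/L1/L2 = -/HDECFG/- → run H
t=20: L0/L1/L2 = -/HDECFG/- → run H
t=21: L0/L1/L2 = -/HDECFG/- → run H
t=22: L0/L1/L2 = -/DECFG/H → run D
t=23: L0/L1/L2 = -/DECFG/H → run D
t=24: L0/L1/L2 = -/ECFG/H → run E
t=25: L0/L1/L2 = -/ECFG/H → run E
t=26: L0/L1/L2 = -/CFG/H → run C
t=27: L0/L1/L2 = -/CFG/H → run C
t=28: L0/L1/L2 = -/CFG/H → run C
t=29: L0/L1/L2 = -/CFG/H → run C
t=30: L0/L1/L2 = -/FG/H → run F
t=31: L0/L1/L2 = -/FG/H → run F
t=32: L0/L1/L2 = -/G/H → run G
t=33: L0/L1/L2 = -/G/H → run G
t=34: L0/L1/L2 = -/G/H → run G
t=35: L0/L1/L2 = -/-/H → run H
t=36: (idle)
t=37: (idle)
t=38: (idle)
t=39: (idle)

context switches = 15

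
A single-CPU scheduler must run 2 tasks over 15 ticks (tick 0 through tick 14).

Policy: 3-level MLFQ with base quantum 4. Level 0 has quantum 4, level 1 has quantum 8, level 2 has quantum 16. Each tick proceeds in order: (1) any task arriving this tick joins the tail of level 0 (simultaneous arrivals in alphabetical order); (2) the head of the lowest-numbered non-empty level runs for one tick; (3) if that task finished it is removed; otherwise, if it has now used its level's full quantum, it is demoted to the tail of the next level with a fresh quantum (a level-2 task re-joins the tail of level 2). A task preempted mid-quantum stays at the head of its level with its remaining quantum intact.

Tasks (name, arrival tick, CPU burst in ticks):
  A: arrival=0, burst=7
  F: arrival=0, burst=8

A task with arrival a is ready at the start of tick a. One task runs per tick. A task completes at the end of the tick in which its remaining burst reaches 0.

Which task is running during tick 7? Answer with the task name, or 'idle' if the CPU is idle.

t=0: L0/L1/L2 = AF/-/- → run A
t=1: L0/L1/L2 = AF/-/- → run A
t=2: L0/L1/L2 = AF/-/- → run A
t=3: L0/L1/L2 = AF/-/- → run A
t=4: L0/L1/L2 = F/A/- → run F
t=5: L0/L1/L2 = F/A/- → run F
t=6: L0/L1/L2 = F/A/- → run F
t=7: L0/L1/L2 = F/A/- → run F
t=8: L0/L1/L2 = -/AF/- → run A
t=9: L0/L1/L2 = -/AF/- → run A
t=10: L0/L1/L2 = -/AF/- → run A
t=11: L0/L1/L2 = -/F/- → run F
t=12: L0/L1/L2 = -/F/- → run F
t=13: L0/L1/L2 = -/F/- → run F
t=14: L0/L1/L2 = -/F/- → run F

running at tick 7 = F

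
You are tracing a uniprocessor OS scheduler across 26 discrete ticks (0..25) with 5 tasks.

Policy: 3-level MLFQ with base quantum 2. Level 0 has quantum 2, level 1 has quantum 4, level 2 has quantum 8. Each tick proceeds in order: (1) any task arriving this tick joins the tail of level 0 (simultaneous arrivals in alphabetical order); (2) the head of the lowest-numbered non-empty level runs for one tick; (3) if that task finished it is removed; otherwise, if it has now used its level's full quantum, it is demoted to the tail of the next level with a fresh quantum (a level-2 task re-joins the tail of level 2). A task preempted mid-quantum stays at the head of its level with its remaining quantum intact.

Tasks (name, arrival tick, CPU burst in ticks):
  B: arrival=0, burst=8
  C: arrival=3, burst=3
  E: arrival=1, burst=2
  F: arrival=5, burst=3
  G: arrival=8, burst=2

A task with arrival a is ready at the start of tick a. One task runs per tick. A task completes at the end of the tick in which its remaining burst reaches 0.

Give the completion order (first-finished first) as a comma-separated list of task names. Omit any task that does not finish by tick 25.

t=0: L0/L1/L2 = B/-/- → run B
t=1: L0/L1/L2 = BE/-/- → run B
t=2: L0/L1/L2 = E/B/- → run E
t=3: L0/L1/L2 = EC/B/- → run E
t=4: L0/L1/L2 = C/B/- → run C
t=5: L0/L1/L2 = CF/B/- → run C
t=6: L0/L1/L2 = F/BC/- → run F
t=7: L0/L1/L2 = F/BC/- → run F
t=8: L0/L1/L2 = G/BCF/- → run G
t=9: L0/L1/L2 = G/BCF/- → run G
t=10: L0/L1/L2 = -/BCF/- → run B
t=11: L0/L1/L2 = -/BCF/- → run B
t=12: L0/L1/L2 = -/BCF/- → run B
t=13: L0/L1/L2 = -/BCF/- → run B
t=14: L0/L1/L2 = -/CF/B → run C
t=15: L0/L1/L2 = -/F/B → run F
t=16: L0/L1/L2 = -/-/B → run B
t=17: L0/L1/L2 = -/-/B → run B
t=18: (idle)
t=19: (idle)
t=20: (idle)
t=21: (idle)
t=22: (idle)
t=23: (idle)
t=24: (idle)
t=25: (idle)

completion order = E, G, C, F, B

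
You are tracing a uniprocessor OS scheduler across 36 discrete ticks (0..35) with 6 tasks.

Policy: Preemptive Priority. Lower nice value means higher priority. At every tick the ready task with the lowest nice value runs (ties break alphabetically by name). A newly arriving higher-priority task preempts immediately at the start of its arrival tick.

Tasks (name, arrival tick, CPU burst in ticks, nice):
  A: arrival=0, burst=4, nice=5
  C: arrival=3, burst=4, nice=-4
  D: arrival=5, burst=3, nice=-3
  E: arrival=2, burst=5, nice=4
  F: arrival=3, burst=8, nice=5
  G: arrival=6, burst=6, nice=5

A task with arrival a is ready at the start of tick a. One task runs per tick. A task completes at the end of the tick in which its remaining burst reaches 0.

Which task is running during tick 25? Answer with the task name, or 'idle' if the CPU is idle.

running at tick 25 = G

t=0: ready={A} → run A
t=1: ready={A} → run A
t=2: ready={A,E} → run E
t=3: ready={A,C,E,F} → run C
t=4: ready={A,C,E,F} → run C
t=5: ready={A,C,D,E,F} → run C
t=6: ready={A,C,D,E,F,G} → run C
t=7: ready={A,D,E,F,G} → run D
t=8: ready={A,D,E,F,G} → run D
t=9: ready={A,D,E,F,G} → run D
t=10: ready={A,E,F,G} → run E
t=11: ready={A,E,F,G} → run E
t=12: ready={A,E,F,G} → run E
t=13: ready={A,E,F,G} → run E
t=14: ready={A,F,G} → run A
t=15: ready={A,F,G} → run A
t=16: ready={F,G} → run F
t=17: ready={F,G} → run F
t=18: ready={F,G} → run F
t=19: ready={F,G} → run F
t=20: ready={F,G} → run F
t=21: ready={F,G} → run F
t=22: ready={F,G} → run F
t=23: ready={F,G} → run F
t=24: ready={G} → run G
t=25: ready={G} → run G
t=26: ready={G} → run G
t=27: ready={G} → run G
t=28: ready={G} → run G
t=29: ready={G} → run G
t=30: (idle)
t=31: (idle)
t=32: (idle)
t=33: (idle)
t=34: (idle)
t=35: (idle)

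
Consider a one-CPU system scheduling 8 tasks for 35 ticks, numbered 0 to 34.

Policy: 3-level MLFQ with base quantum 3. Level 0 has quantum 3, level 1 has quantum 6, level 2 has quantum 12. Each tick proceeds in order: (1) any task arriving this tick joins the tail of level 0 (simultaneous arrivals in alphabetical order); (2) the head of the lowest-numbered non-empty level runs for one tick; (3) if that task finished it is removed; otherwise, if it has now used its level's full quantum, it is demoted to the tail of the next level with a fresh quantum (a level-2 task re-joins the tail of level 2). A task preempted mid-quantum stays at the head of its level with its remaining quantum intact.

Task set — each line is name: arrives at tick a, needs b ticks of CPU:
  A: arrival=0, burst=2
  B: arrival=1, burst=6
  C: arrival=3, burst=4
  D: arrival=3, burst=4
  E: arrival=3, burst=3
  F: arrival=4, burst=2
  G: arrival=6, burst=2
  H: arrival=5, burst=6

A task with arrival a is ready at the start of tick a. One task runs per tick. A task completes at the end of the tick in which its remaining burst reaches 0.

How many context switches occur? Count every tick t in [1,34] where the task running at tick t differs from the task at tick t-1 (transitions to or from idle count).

context switches = 12

t=0: L0/L1/L2 = A/-/- → run A
t=1: L0/L1/L2 = AB/-/- → run A
t=2: L0/L1/L2 = B/-/- → run B
t=3: L0/L1/L2 = BCDE/-/- → run B
t=4: L0/L1/L2 = BCDEF/-/- → run B
t=5: L0/L1/L2 = CDEFH/B/- → run C
t=6: L0/L1/L2 = CDEFHG/B/- → run C
t=7: L0/L1/L2 = CDEFHG/B/- → run C
t=8: L0/L1/L2 = DEFHG/BC/- → run D
t=9: L0/L1/L2 = DEFHG/BC/- → run D
t=10: L0/L1/L2 = DEFHG/BC/- → run D
t=11: L0/L1/L2 = EFHG/BCD/- → run E
t=12: L0/L1/L2 = EFHG/BCD/- → run E
t=13: L0/L1/L2 = EFHG/BCD/- → run E
t=14: L0/L1/L2 = FHG/BCD/- → run F
t=15: L0/L1/L2 = FHG/BCD/- → run F
t=16: L0/L1/L2 = HG/BCD/- → run H
t=17: L0/L1/L2 = HG/BCD/- → run H
t=18: L0/L1/L2 = HG/BCD/- → run H
t=19: L0/L1/L2 = G/BCDH/- → run G
t=20: L0/L1/L2 = G/BCDH/- → run G
t=21: L0/L1/L2 = -/BCDH/- → run B
t=22: L0/L1/L2 = -/BCDH/- → run B
t=23: L0/L1/L2 = -/BCDH/- → run B
t=24: L0/L1/L2 = -/CDH/- → run C
t=25: L0/L1/L2 = -/DH/- → run D
t=26: L0/L1/L2 = -/H/- → run H
t=27: L0/L1/L2 = -/H/- → run H
t=28: L0/L1/L2 = -/H/- → run H
t=29: (idle)
t=30: (idle)
t=31: (idle)
t=32: (idle)
t=33: (idle)
t=34: (idle)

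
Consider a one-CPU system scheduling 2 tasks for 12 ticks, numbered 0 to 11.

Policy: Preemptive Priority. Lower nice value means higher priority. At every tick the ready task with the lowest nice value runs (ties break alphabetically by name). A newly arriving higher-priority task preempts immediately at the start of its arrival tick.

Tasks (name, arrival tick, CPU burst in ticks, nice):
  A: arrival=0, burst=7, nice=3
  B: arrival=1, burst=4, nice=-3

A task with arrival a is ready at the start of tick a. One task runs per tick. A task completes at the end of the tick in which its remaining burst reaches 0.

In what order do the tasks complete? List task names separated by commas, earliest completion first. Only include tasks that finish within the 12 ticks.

t=0: ready={A} → run A
t=1: ready={A,B} → run B
t=2: ready={A,B} → run B
t=3: ready={A,B} → run B
t=4: ready={A,B} → run B
t=5: ready={A} → run A
t=6: ready={A} → run A
t=7: ready={A} → run A
t=8: ready={A} → run A
t=9: ready={A} → run A
t=10: ready={A} → run A
t=11: (idle)

completion order = B, A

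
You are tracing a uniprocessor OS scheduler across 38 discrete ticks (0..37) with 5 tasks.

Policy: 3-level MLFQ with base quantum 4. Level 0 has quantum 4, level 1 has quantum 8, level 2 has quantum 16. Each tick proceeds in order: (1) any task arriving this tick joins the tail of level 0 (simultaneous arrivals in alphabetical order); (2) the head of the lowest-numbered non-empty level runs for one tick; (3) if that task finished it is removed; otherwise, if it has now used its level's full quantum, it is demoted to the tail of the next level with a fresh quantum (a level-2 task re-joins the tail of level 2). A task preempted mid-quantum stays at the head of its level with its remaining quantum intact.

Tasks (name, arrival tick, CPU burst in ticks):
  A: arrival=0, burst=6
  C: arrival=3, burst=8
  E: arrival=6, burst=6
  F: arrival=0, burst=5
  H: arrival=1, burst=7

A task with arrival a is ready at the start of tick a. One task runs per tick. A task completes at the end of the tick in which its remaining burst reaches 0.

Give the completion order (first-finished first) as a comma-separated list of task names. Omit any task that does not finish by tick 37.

t=0: L0/L1/L2 = AF/-/- → run A
t=1: L0/L1/L2 = AFH/-/- → run A
t=2: L0/L1/L2 = AFH/-/- → run A
t=3: L0/L1/L2 = AFHC/-/- → run A
t=4: L0/L1/L2 = FHC/A/- → run F
t=5: L0/L1/L2 = FHC/A/- → run F
t=6: L0/L1/L2 = FHCE/A/- → run F
t=7: L0/L1/L2 = FHCE/A/- → run F
t=8: L0/L1/L2 = HCE/AF/- → run H
t=9: L0/L1/L2 = HCE/AF/- → run H
t=10: L0/L1/L2 = HCE/AF/- → run H
t=11: L0/L1/L2 = HCE/AF/- → run H
t=12: L0/L1/L2 = CE/AFH/- → run C
t=13: L0/L1/L2 = CE/AFH/- → run C
t=14: L0/L1/L2 = CE/AFH/- → run C
t=15: L0/L1/L2 = CE/AFH/- → run C
t=16: L0/L1/L2 = E/AFHC/- → run E
t=17: L0/L1/L2 = E/AFHC/- → run E
t=18: L0/L1/L2 = E/AFHC/- → run E
t=19: L0/L1/L2 = E/AFHC/- → run E
t=20: L0/L1/L2 = -/AFHCE/- → run A
t=21: L0/L1/L2 = -/AFHCE/- → run A
t=22: L0/L1/L2 = -/FHCE/- → run F
t=23: L0/L1/L2 = -/HCE/- → run H
t=24: L0/L1/L2 = -/HCE/- → run H
t=25: L0/L1/L2 = -/HCE/- → run H
t=26: L0/L1/L2 = -/CE/- → run C
t=27: L0/L1/L2 = -/CE/- → run C
t=28: L0/L1/L2 = -/CE/- → run C
t=29: L0/L1/L2 = -/CE/- → run C
t=30: L0/L1/L2 = -/E/- → run E
t=31: L0/L1/L2 = -/E/- → run E
t=32: (idle)
t=33: (idle)
t=34: (idle)
t=35: (idle)
t=36: (idle)
t=37: (idle)

completion order = A, F, H, C, E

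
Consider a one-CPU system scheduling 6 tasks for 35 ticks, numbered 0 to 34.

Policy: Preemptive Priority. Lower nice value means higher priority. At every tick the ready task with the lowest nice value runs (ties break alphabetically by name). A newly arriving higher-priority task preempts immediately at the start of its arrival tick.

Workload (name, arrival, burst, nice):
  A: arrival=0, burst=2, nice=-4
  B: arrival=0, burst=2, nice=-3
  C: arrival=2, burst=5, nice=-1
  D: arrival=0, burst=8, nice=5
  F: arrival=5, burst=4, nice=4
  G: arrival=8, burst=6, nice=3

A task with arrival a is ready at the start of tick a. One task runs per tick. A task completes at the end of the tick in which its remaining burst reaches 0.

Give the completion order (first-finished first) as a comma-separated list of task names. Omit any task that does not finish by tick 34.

completion order = A, B, C, G, F, D

t=0: ready={A,B,D} → run A
t=1: ready={A,B,D} → run A
t=2: ready={B,C,D} → run B
t=3: ready={B,C,D} → run B
t=4: ready={C,D} → run C
t=5: ready={C,D,F} → run C
t=6: ready={C,D,F} → run C
t=7: ready={C,D,F} → run C
t=8: ready={C,D,F,G} → run C
t=9: ready={D,F,G} → run G
t=10: ready={D,F,G} → run G
t=11: ready={D,F,G} → run G
t=12: ready={D,F,G} → run G
t=13: ready={D,F,G} → run G
t=14: ready={D,F,G} → run G
t=15: ready={D,F} → run F
t=16: ready={D,F} → run F
t=17: ready={D,F} → run F
t=18: ready={D,F} → run F
t=19: ready={D} → run D
t=20: ready={D} → run D
t=21: ready={D} → run D
t=22: ready={D} → run D
t=23: ready={D} → run D
t=24: ready={D} → run D
t=25: ready={D} → run D
t=26: ready={D} → run D
t=27: (idle)
t=28: (idle)
t=29: (idle)
t=30: (idle)
t=31: (idle)
t=32: (idle)
t=33: (idle)
t=34: (idle)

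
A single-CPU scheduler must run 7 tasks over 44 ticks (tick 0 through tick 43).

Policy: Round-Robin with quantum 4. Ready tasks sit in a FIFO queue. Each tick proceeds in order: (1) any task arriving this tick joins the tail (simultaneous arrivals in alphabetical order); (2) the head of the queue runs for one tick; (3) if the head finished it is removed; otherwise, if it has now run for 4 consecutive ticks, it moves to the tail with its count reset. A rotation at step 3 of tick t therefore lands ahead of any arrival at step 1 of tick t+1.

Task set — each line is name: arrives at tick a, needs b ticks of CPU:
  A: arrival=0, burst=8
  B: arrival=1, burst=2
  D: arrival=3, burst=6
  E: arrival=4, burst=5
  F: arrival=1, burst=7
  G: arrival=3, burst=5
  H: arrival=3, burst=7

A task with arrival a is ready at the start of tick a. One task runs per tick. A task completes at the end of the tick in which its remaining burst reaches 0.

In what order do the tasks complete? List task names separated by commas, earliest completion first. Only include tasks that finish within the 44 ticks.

t=0: queue=[A] q_used=0 → run A
t=1: queue=[A,B,F] q_used=1 → run A
t=2: queue=[A,B,F] q_used=2 → run A
t=3: queue=[A,B,F,D,G,H] q_used=3 → run A
t=4: queue=[B,F,D,G,H,A,E] q_used=0 → run B
t=5: queue=[B,F,D,G,H,A,E] q_used=1 → run B
t=6: queue=[F,D,G,H,A,E] q_used=0 → run F
t=7: queue=[F,D,G,H,A,E] q_used=1 → run F
t=8: queue=[F,D,G,H,A,E] q_used=2 → run F
t=9: queue=[F,D,G,H,A,E] q_used=3 → run F
t=10: queue=[D,G,H,A,E,F] q_used=0 → run D
t=11: queue=[D,G,H,A,E,F] q_used=1 → run D
t=12: queue=[D,G,H,A,E,F] q_used=2 → run D
t=13: queue=[D,G,H,A,E,F] q_used=3 → run D
t=14: queue=[G,H,A,E,F,D] q_used=0 → run G
t=15: queue=[G,H,A,E,F,D] q_used=1 → run G
t=16: queue=[G,H,A,E,F,D] q_used=2 → run G
t=17: queue=[G,H,A,E,F,D] q_used=3 → run G
t=18: queue=[H,A,E,F,D,G] q_used=0 → run H
t=19: queue=[H,A,E,F,D,G] q_used=1 → run H
t=20: queue=[H,A,E,F,D,G] q_used=2 → run H
t=21: queue=[H,A,E,F,D,G] q_used=3 → run H
t=22: queue=[A,E,F,D,G,H] q_used=0 → run A
t=23: queue=[A,E,F,D,G,H] q_used=1 → run A
t=24: queue=[A,E,F,D,G,H] q_used=2 → run A
t=25: queue=[A,E,F,D,G,H] q_used=3 → run A
t=26: queue=[E,F,D,G,H] q_used=0 → run E
t=27: queue=[E,F,D,G,H] q_used=1 → run E
t=28: queue=[E,F,D,G,H] q_used=2 → run E
t=29: queue=[E,F,D,G,H] q_used=3 → run E
t=30: queue=[F,D,G,H,E] q_used=0 → run F
t=31: queue=[F,D,G,H,E] q_used=1 → run F
t=32: queue=[F,D,G,H,E] q_used=2 → run F
t=33: queue=[D,G,H,E] q_used=0 → run D
t=34: queue=[D,G,H,E] q_used=1 → run D
t=35: queue=[G,H,E] q_used=0 → run G
t=36: queue=[H,E] q_used=0 → run H
t=37: queue=[H,E] q_used=1 → run H
t=38: queue=[H,E] q_used=2 → run H
t=39: queue=[E] q_used=0 → run E
t=40: (idle)
t=41: (idle)
t=42: (idle)
t=43: (idle)

completion order = B, A, F, D, G, H, E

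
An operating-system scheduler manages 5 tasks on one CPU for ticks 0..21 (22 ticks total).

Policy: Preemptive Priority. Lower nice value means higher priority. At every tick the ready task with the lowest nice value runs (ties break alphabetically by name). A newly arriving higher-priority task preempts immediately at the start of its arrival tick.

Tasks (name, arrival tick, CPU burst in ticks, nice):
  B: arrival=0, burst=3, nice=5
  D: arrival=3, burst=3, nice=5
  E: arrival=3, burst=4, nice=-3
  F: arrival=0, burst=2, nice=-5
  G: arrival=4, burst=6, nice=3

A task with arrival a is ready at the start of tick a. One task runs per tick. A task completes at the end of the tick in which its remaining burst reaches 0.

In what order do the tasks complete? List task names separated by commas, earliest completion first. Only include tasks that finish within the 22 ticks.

t=0: ready={B,F} → run F
t=1: ready={B,F} → run F
t=2: ready={B} → run B
t=3: ready={B,D,E} → run E
t=4: ready={B,D,E,G} → run E
t=5: ready={B,D,E,G} → run E
t=6: ready={B,D,E,G} → run E
t=7: ready={B,D,G} → run G
t=8: ready={B,D,G} → run G
t=9: ready={B,D,G} → run G
t=10: ready={B,D,G} → run G
t=11: ready={B,D,G} → run G
t=12: ready={B,D,G} → run G
t=13: ready={B,D} → run B
t=14: ready={B,D} → run B
t=15: ready={D} → run D
t=16: ready={D} → run D
t=17: ready={D} → run D
t=18: (idle)
t=19: (idle)
t=20: (idle)
t=21: (idle)

completion order = F, E, G, B, D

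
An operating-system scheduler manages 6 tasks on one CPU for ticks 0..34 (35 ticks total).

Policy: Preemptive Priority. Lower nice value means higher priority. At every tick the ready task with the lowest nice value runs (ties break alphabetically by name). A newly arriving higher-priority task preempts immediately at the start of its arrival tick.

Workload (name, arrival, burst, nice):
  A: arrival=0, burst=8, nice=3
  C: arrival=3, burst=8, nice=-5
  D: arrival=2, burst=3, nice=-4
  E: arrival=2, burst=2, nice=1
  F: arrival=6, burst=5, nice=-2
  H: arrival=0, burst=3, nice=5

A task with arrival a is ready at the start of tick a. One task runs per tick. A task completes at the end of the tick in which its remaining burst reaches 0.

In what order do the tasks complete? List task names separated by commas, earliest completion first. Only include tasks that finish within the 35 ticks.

t=0: ready={A,H} → run A
t=1: ready={A,H} → run A
t=2: ready={A,D,E,H} → run D
t=3: ready={A,C,D,E,H} → run C
t=4: ready={A,C,D,E,H} → run C
t=5: ready={A,C,D,E,H} → run C
t=6: ready={A,C,D,E,F,H} → run C
t=7: ready={A,C,D,E,F,H} → run C
t=8: ready={A,C,D,E,F,H} → run C
t=9: ready={A,C,D,E,F,H} → run C
t=10: ready={A,C,D,E,F,H} → run C
t=11: ready={A,D,E,F,H} → run D
t=12: ready={A,D,E,F,H} → run D
t=13: ready={A,E,F,H} → run F
t=14: ready={A,E,F,H} → run F
t=15: ready={A,E,F,H} → run F
t=16: ready={A,E,F,H} → run F
t=17: ready={A,E,F,H} → run F
t=18: ready={A,E,H} → run E
t=19: ready={A,E,H} → run E
t=20: ready={A,H} → run A
t=21: ready={A,H} → run A
t=22: ready={A,H} → run A
t=23: ready={A,H} → run A
t=24: ready={A,H} → run A
t=25: ready={A,H} → run A
t=26: ready={H} → run H
t=27: ready={H} → run H
t=28: ready={H} → run H
t=29: (idle)
t=30: (idle)
t=31: (idle)
t=32: (idle)
t=33: (idle)
t=34: (idle)

completion order = C, D, F, E, A, H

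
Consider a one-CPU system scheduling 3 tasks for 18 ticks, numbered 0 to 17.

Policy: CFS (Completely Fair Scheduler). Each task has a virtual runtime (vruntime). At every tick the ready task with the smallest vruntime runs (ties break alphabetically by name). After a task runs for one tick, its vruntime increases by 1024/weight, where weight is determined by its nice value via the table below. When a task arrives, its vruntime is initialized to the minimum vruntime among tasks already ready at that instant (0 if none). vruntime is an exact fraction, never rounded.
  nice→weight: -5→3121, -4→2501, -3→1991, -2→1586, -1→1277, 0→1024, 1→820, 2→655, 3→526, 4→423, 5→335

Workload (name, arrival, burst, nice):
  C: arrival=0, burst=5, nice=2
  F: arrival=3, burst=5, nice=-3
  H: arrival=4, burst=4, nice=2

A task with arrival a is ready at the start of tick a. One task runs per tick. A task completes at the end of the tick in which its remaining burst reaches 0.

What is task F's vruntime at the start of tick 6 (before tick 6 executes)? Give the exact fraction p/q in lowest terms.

vruntime(F, start of tick 6) = 6787072/1304105

t=0: vr[C=0] → run C
t=1: vr[C=1024/655] → run C
t=2: vr[C=2048/655] → run C
t=3: vr[C=3072/655 F=3072/655] → run C
t=4: vr[C=4096/655 F=3072/655 H=3072/655] → run F
t=5: vr[C=4096/655 F=6787072/1304105 H=3072/655] → run H
t=6: vr[C=4096/655 F=6787072/1304105 H=4096/655] → run F
t=7: vr[C=4096/655 F=7457792/1304105 H=4096/655] → run F
t=8: vr[C=4096/655 F=8128512/1304105 H=4096/655] → run F
t=9: vr[C=4096/655 F=8799232/1304105 H=4096/655] → run C
t=10: vr[F=8799232/1304105 H=4096/655] → run H
t=11: vr[F=8799232/1304105 H=1024/131] → run F
t=12: vr[H=1024/131] → run H
t=13: vr[H=6144/655] → run H
t=14: (idle)
t=15: (idle)
t=16: (idle)
t=17: (idle)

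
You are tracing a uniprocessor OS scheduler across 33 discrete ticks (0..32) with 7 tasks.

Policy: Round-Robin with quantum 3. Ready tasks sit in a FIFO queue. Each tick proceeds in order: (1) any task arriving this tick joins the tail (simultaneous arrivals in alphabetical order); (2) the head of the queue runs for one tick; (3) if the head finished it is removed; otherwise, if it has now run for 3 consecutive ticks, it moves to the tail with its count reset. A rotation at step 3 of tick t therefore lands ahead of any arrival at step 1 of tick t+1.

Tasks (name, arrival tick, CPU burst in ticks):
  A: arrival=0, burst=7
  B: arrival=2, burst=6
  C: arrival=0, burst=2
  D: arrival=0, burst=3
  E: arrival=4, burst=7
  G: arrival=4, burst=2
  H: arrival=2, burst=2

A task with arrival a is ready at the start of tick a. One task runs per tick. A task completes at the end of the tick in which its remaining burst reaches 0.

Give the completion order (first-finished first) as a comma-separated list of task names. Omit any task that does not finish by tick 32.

completion order = C, D, H, G, B, A, E

t=0: queue=[A,C,D] q_used=0 → run A
t=1: queue=[A,C,D] q_used=1 → run A
t=2: queue=[A,C,D,B,H] q_used=2 → run A
t=3: queue=[C,D,B,H,A] q_used=0 → run C
t=4: queue=[C,D,B,H,A,E,G] q_used=1 → run C
t=5: queue=[D,B,H,A,E,G] q_used=0 → run D
t=6: queue=[D,B,H,A,E,G] q_used=1 → run D
t=7: queue=[D,B,H,A,E,G] q_used=2 → run D
t=8: queue=[B,H,A,E,G] q_used=0 → run B
t=9: queue=[B,H,A,E,G] q_used=1 → run B
t=10: queue=[B,H,A,E,G] q_used=2 → run B
t=11: queue=[H,A,E,G,B] q_used=0 → run H
t=12: queue=[H,A,E,G,B] q_used=1 → run H
t=13: queue=[A,E,G,B] q_used=0 → run A
t=14: queue=[A,E,G,B] q_used=1 → run A
t=15: queue=[A,E,G,B] q_used=2 → run A
t=16: queue=[E,G,B,A] q_used=0 → run E
t=17: queue=[E,G,B,A] q_used=1 → run E
t=18: queue=[E,G,B,A] q_used=2 → run E
t=19: queue=[G,B,A,E] q_used=0 → run G
t=20: queue=[G,B,A,E] q_used=1 → run G
t=21: queue=[B,A,E] q_used=0 → run B
t=22: queue=[B,A,E] q_used=1 → run B
t=23: queue=[B,A,E] q_used=2 → run B
t=24: queue=[A,E] q_used=0 → run A
t=25: queue=[E] q_used=0 → run E
t=26: queue=[E] q_used=1 → run E
t=27: queue=[E] q_used=2 → run E
t=28: queue=[E] q_used=0 → run E
t=29: (idle)
t=30: (idle)
t=31: (idle)
t=32: (idle)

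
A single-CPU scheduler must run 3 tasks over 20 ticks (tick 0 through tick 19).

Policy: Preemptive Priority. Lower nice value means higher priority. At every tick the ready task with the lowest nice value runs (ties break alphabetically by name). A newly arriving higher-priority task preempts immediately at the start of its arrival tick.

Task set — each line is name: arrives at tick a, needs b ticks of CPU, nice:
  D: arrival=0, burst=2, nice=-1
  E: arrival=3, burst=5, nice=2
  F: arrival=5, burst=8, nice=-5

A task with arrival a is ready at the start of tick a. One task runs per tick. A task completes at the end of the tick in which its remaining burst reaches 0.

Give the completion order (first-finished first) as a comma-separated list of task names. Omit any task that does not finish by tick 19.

t=0: ready={D} → run D
t=1: ready={D} → run D
t=2: (idle)
t=3: ready={E} → run E
t=4: ready={E} → run E
t=5: ready={E,F} → run F
t=6: ready={E,F} → run F
t=7: ready={E,F} → run F
t=8: ready={E,F} → run F
t=9: ready={E,F} → run F
t=10: ready={E,F} → run F
t=11: ready={E,F} → run F
t=12: ready={E,F} → run F
t=13: ready={E} → run E
t=14: ready={E} → run E
t=15: ready={E} → run E
t=16: (idle)
t=17: (idle)
t=18: (idle)
t=19: (idle)

completion order = D, F, E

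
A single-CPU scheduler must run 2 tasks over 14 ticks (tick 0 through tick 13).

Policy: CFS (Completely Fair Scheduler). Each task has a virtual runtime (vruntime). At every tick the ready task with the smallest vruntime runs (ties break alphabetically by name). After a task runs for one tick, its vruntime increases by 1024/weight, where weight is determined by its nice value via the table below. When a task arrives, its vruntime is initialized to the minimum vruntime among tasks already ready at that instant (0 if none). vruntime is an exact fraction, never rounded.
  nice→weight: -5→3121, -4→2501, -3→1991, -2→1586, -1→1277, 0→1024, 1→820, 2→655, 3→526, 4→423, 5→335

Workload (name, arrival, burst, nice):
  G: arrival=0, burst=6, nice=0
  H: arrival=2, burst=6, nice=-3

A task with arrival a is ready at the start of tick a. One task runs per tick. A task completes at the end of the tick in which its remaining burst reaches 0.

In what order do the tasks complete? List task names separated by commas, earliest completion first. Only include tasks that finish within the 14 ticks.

t=0: vr[G=0] → run G
t=1: vr[G=1] → run G
t=2: vr[G=2 H=2] → run G
t=3: vr[G=3 H=2] → run H
t=4: vr[G=3 H=5006/1991] → run H
t=5: vr[G=3 H=6030/1991] → run G
t=6: vr[G=4 H=6030/1991] → run H
t=7: vr[G=4 H=7054/1991] → run H
t=8: vr[G=4 H=8078/1991] → run G
t=9: vr[G=5 H=8078/1991] → run H
t=10: vr[G=5 H=9102/1991] → run H
t=11: vr[G=5] → run G
t=12: (idle)
t=13: (idle)

completion order = H, G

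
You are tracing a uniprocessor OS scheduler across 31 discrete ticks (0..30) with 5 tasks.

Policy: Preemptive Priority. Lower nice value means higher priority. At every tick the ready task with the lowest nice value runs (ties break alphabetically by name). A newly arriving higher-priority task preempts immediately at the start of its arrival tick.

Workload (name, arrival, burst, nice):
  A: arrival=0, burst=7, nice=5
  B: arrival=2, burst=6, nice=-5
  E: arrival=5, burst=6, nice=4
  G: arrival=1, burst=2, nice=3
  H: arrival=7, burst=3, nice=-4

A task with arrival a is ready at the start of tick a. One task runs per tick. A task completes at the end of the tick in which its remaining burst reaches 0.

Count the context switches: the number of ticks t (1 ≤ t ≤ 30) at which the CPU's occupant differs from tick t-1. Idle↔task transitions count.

t=0: ready={A} → run A
t=1: ready={A,G} → run G
t=2: ready={A,B,G} → run B
t=3: ready={A,B,G} → run B
t=4: ready={A,B,G} → run B
t=5: ready={A,B,E,G} → run B
t=6: ready={A,B,E,G} → run B
t=7: ready={A,B,E,G,H} → run B
t=8: ready={A,E,G,H} → run H
t=9: ready={A,E,G,H} → run H
t=10: ready={A,E,G,H} → run H
t=11: ready={A,E,G} → run G
t=12: ready={A,E} → run E
t=13: ready={A,E} → run E
t=14: ready={A,E} → run E
t=15: ready={A,E} → run E
t=16: ready={A,E} → run E
t=17: ready={A,E} → run E
t=18: ready={A} → run A
t=19: ready={A} → run A
t=20: ready={A} → run A
t=21: ready={A} → run A
t=22: ready={A} → run A
t=23: ready={A} → run A
t=24: (idle)
t=25: (idle)
t=26: (idle)
t=27: (idle)
t=28: (idle)
t=29: (idle)
t=30: (idle)

context switches = 7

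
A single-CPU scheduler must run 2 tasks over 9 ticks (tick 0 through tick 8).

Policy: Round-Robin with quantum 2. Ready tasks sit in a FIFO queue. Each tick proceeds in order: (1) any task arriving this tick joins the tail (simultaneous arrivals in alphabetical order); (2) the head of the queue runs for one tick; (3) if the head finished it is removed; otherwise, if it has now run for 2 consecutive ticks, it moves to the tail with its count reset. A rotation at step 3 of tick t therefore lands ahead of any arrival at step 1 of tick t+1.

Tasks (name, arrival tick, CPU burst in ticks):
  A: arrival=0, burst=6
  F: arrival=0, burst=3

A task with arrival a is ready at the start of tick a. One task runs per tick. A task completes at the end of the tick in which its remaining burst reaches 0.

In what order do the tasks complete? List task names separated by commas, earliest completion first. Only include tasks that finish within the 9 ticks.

t=0: queue=[A,F] q_used=0 → run A
t=1: queue=[A,F] q_used=1 → run A
t=2: queue=[F,A] q_used=0 → run F
t=3: queue=[F,A] q_used=1 → run F
t=4: queue=[A,F] q_used=0 → run A
t=5: queue=[A,F] q_used=1 → run A
t=6: queue=[F,A] q_used=0 → run F
t=7: queue=[A] q_used=0 → run A
t=8: queue=[A] q_used=1 → run A

completion order = F, A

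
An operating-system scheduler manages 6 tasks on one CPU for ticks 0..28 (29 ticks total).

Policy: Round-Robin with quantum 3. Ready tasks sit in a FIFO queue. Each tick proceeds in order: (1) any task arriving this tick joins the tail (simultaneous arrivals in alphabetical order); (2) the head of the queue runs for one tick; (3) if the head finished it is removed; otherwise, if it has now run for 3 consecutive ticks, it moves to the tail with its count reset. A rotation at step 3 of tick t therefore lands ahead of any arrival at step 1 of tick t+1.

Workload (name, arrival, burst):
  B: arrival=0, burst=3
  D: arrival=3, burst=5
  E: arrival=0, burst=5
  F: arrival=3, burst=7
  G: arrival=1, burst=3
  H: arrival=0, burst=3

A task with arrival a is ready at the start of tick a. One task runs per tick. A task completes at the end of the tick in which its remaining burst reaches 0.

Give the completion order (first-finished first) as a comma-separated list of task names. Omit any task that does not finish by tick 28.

completion order = B, H, G, E, D, F

t=0: queue=[B,E,H] q_used=0 → run B
t=1: queue=[B,E,H,G] q_used=1 → run B
t=2: queue=[B,E,H,G] q_used=2 → run B
t=3: queue=[E,H,G,D,F] q_used=0 → run E
t=4: queue=[E,H,G,D,F] q_used=1 → run E
t=5: queue=[E,H,G,D,F] q_used=2 → run E
t=6: queue=[H,G,D,F,E] q_used=0 → run H
t=7: queue=[H,G,D,F,E] q_used=1 → run H
t=8: queue=[H,G,D,F,E] q_used=2 → run H
t=9: queue=[G,D,F,E] q_used=0 → run G
t=10: queue=[G,D,F,E] q_used=1 → run G
t=11: queue=[G,D,F,E] q_used=2 → run G
t=12: queue=[D,F,E] q_used=0 → run D
t=13: queue=[D,F,E] q_used=1 → run D
t=14: queue=[D,F,E] q_used=2 → run D
t=15: queue=[F,E,D] q_used=0 → run F
t=16: queue=[F,E,D] q_used=1 → run F
t=17: queue=[F,E,D] q_used=2 → run F
t=18: queue=[E,D,F] q_used=0 → run E
t=19: queue=[E,D,F] q_used=1 → run E
t=20: queue=[D,F] q_used=0 → run D
t=21: queue=[D,F] q_used=1 → run D
t=22: queue=[F] q_used=0 → run F
t=23: queue=[F] q_used=1 → run F
t=24: queue=[F] q_used=2 → run F
t=25: queue=[F] q_used=0 → run F
t=26: (idle)
t=27: (idle)
t=28: (idle)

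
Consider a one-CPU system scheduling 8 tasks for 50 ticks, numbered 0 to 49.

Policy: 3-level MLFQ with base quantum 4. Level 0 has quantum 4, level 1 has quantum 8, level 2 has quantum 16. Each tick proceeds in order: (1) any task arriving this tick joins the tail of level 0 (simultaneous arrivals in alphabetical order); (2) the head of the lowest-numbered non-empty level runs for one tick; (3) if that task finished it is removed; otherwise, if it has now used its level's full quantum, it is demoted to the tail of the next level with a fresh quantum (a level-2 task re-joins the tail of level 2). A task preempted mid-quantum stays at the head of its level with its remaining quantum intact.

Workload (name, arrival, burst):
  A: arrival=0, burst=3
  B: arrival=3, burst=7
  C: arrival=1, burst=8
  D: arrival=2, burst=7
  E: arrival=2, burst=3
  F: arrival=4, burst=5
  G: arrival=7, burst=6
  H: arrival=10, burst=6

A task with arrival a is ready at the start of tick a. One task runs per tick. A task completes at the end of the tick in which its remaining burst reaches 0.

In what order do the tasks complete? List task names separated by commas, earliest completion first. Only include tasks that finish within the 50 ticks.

completion order = A, E, C, D, B, F, G, H

t=0: L0/L1/L2 = A/-/- → run A
t=1: L0/L1/L2 = AC/-/- → run A
t=2: L0/L1/L2 = ACDE/-/- → run A
t=3: L0/L1/L2 = CDEB/-/- → run C
t=4: L0/L1/L2 = CDEBF/-/- → run C
t=5: L0/L1/L2 = CDEBF/-/- → run C
t=6: L0/L1/L2 = CDEBF/-/- → run C
t=7: L0/L1/L2 = DEBFG/C/- → run D
t=8: L0/L1/L2 = DEBFG/C/- → run D
t=9: L0/L1/L2 = DEBFG/C/- → run D
t=10: L0/L1/L2 = DEBFGH/C/- → run D
t=11: L0/L1/L2 = EBFGH/CD/- → run E
t=12: L0/L1/L2 = EBFGH/CD/- → run E
t=13: L0/L1/L2 = EBFGH/CD/- → run E
t=14: L0/L1/L2 = BFGH/CD/- → run B
t=15: L0/L1/L2 = BFGH/CD/- → run B
t=16: L0/L1/L2 = BFGH/CD/- → run B
t=17: L0/L1/L2 = BFGH/CD/- → run B
t=18: L0/L1/L2 = FGH/CDB/- → run F
t=19: L0/L1/L2 = FGH/CDB/- → run F
t=20: L0/L1/L2 = FGH/CDB/- → run F
t=21: L0/L1/L2 = FGH/CDB/- → run F
t=22: L0/L1/L2 = GH/CDBF/- → run G
t=23: L0/L1/L2 = GH/CDBF/- → run G
t=24: L0/L1/L2 = GH/CDBF/- → run G
t=25: L0/L1/L2 = GH/CDBF/- → run G
t=26: L0/L1/L2 = H/CDBFG/- → run H
t=27: L0/L1/L2 = H/CDBFG/- → run H
t=28: L0/L1/L2 = H/CDBFG/- → run H
t=29: L0/L1/L2 = H/CDBFG/- → run H
t=30: L0/L1/L2 = -/CDBFGH/- → run C
t=31: L0/L1/L2 = -/CDBFGH/- → run C
t=32: L0/L1/L2 = -/CDBFGH/- → run C
t=33: L0/L1/L2 = -/CDBFGH/- → run C
t=34: L0/L1/L2 = -/DBFGH/- → run D
t=35: L0/L1/L2 = -/DBFGH/- → run D
t=36: L0/L1/L2 = -/DBFGH/- → run D
t=37: L0/L1/L2 = -/BFGH/- → run B
t=38: L0/L1/L2 = -/BFGH/- → run B
t=39: L0/L1/L2 = -/BFGH/- → run B
t=40: L0/L1/L2 = -/FGH/- → run F
t=41: L0/L1/L2 = -/GH/- → run G
t=42: L0/L1/L2 = -/GH/- → run G
t=43: L0/L1/L2 = -/H/- → run H
t=44: L0/L1/L2 = -/H/- → run H
t=45: (idle)
t=46: (idle)
t=47: (idle)
t=48: (idle)
t=49: (idle)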